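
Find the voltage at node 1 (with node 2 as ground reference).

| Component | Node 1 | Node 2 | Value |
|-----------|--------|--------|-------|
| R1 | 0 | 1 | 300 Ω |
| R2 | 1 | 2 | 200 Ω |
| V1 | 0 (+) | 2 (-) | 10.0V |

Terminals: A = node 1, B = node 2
Nodal analysis, taking node 2 as the 0 V reference.
Source V1 fixes V_0 = 10 V.
KCL at each unknown node (sum of currents leaving = 0; resistances in Ω):
  Node 1: (V_1 - 10)/300 + (V_1 - 0)/200 = 0
Collecting terms: 0.008333 × V_1 = 0.03333  =>  V_1 = 4 V
The requested potential is V_1 = 4 V.

Final answer: V_1 = 4 V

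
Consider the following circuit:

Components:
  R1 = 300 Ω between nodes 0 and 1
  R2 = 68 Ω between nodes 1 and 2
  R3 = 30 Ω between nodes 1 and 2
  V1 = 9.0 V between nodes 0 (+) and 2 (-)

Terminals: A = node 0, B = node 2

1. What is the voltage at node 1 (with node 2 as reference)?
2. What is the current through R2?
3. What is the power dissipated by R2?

Nodal analysis, taking node 2 as the 0 V reference.
Source V1 fixes V_0 = 9 V.
KCL at each unknown node (sum of currents leaving = 0; resistances in Ω):
  Node 1: (V_1 - 9)/300 + (V_1 - 0)/68 + (V_1 - 0)/30 = 0
Collecting terms: 0.05137 × V_1 = 0.03  =>  V_1 = 0.584 V
Part 1:
  Read off the nodal solution: V_1 = 0.584 V
Part 2:
  I_R2 = (V_1 - V_2)/R2 = (0.584 - 0)/68 = 0.008588 A
  Magnitude: I_R2 = 0.008588 A
Part 3:
  I_R2 = (V_1 - V_2)/R2 = (0.584 - 0)/68 = 0.008588 A
  P_R2 = I_R2² × R2 = (0.008588)² × 68 = 0.005015 W

Final answers:
1. V_1 = 0.584 V
2. I_R2 = 0.008588 A
3. P_R2 = 0.005015 W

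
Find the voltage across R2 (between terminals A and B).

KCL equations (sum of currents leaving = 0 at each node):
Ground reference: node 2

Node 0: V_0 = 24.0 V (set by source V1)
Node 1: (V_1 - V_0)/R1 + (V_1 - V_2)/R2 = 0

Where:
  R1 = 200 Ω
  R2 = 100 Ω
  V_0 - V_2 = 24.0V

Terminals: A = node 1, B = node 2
R1 and R2 are in series across V1 (node 0 → node 1 → node 2), and the output A–B is taken across R2, so this is a voltage divider.
Series current: I = V1/(R1 + R2) = 24/(200 + 100) = 24/300 = 0.08 A
V_R2 = I × R2 = V1 × R2/(R1 + R2) = 24 × 100/300 = 8 V

Final answer: 8 V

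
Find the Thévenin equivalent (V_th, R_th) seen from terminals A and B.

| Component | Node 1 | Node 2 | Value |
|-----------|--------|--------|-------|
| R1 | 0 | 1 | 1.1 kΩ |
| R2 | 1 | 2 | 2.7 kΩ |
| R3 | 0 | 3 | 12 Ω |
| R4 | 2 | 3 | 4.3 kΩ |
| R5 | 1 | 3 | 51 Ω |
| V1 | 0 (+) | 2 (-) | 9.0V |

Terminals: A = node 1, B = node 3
Step 1 — V_th is the open-circuit voltage V_A - V_B (nothing connected across the terminals).
Nodal analysis, taking node 2 as the 0 V reference.
Source V1 fixes V_0 = 9 V.
KCL at each unknown node (sum of currents leaving = 0; resistances in Ω):
  Node 1: (V_1 - 9)/1100 + (V_1 - 0)/2700 + (V_1 - V_3)/51 = 0
  Node 3: (V_3 - 9)/12 + (V_3 - 0)/4300 + (V_3 - V_1)/51 = 0
Collecting terms (coefficients in siemens):
  0.02089·V_1 - 0.01961·V_3 = 0.008182
  0.1032·V_3 - 0.01961·V_1 = 0.75
Determinant D = (0.02089)(0.1032) - (-0.01961)(-0.01961) = 0.001771
V_1 = [(0.008182)(0.1032) - (-0.01961)(0.75)]/D = 8.783 V
V_3 = [(0.02089)(0.75) - (0.008182)(-0.01961)]/D = 8.938 V
V_th = V_1 - V_3 = 8.783 - 8.938 = -0.1558 V
Step 2 — R_th: zero the source — replace V1 by a short circuit (node 2 merges into node 0) — and find the resistance seen between A (node 1) and B (node 3).
Reduce the network between node 1 (A) and node 3 (B) by series/parallel combination:
  Rp1 = R1 ‖ R2 (parallel, both between nodes 0 and 1) = 1/(1/1100 + 1/2700) = 781.6 Ω
  Rp2 = R3 ‖ R4 (parallel, both between nodes 0 and 3) = 1/(1/12 + 1/4300) = 11.97 Ω
  Rs1 = Rp1 + Rp2 (series, joined only at node 0) = 781.6 + 11.97 = 793.5 Ω
  Rp3 = R5 ‖ Rs1 (parallel, both between nodes 1 and 3) = 1/(1/51 + 1/793.5) = 47.92 Ω
R_th = 47.92 Ω

Final answer: V_th = -0.1558 V, R_th = 47.92 Ω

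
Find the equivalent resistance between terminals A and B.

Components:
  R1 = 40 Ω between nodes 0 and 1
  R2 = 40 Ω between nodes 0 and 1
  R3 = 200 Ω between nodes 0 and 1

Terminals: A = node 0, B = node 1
Reduce the network between node 0 (A) and node 1 (B) by series/parallel combination:
  Rp1 = R1 ‖ R2 ‖ R3 (parallel, all between nodes 0 and 1) = 1/(1/40 + 1/40 + 1/200) = 18.18 Ω
R_eq = 18.18 Ω

Final answer: 18.18 Ω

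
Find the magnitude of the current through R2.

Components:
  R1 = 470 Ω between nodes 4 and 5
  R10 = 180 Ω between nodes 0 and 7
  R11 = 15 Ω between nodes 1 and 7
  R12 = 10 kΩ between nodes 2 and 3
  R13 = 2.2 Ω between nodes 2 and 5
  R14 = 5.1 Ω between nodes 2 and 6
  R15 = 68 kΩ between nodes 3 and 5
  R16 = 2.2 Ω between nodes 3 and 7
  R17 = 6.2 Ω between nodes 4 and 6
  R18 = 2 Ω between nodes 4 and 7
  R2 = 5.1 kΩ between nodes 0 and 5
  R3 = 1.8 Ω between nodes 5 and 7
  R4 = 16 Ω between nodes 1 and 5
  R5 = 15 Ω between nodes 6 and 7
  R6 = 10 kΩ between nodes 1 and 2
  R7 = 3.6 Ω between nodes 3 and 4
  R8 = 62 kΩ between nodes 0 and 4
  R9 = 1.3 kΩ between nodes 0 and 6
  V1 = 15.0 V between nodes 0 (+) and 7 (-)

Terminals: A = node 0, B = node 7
Nodal analysis, taking node 7 as the 0 V reference.
Source V1 fixes V_0 = 15 V.
KCL at each unknown node (sum of currents leaving = 0; resistances in Ω):
  Node 1: (V_1 - V_5)/16 + (V_1 - V_2)/10000 + (V_1 - 0)/15 = 0
  Node 2: (V_2 - V_1)/10000 + (V_2 - V_3)/10000 + (V_2 - V_5)/2.2 + (V_2 - V_6)/5.1 = 0
  Node 3: (V_3 - V_4)/3.6 + (V_3 - V_2)/10000 + (V_3 - V_5)/68000 + (V_3 - 0)/2.2 = 0
  Node 4: (V_4 - V_5)/470 + (V_4 - V_3)/3.6 + (V_4 - 15)/62000 + (V_4 - V_6)/6.2 + (V_4 - 0)/2 = 0
  Node 5: (V_5 - V_4)/470 + (V_5 - 15)/5100 + (V_5 - 0)/1.8 + (V_5 - V_1)/16 + (V_5 - V_2)/2.2 + (V_5 - V_3)/68000 = 0
  Node 6: (V_6 - 0)/15 + (V_6 - 15)/1300 + (V_6 - V_2)/5.1 + (V_6 - V_4)/6.2 = 0
Collecting terms (coefficients in siemens):
  0.1293·V_1 - 0.0001·V_2 - 0.0625·V_5 = 0
  0.6508·V_2 - 0.0001·V_1 - 0.0001·V_3 - 0.4545·V_5 - 0.1961·V_6 = 0
  0.7324·V_3 - 0.0001·V_2 - 0.2778·V_4 - 0.00001471·V_5 = 0
  0.9412·V_4 - 0.2778·V_3 - 0.002128·V_5 - 0.1613·V_6 = 0.0002419
  1.075·V_5 - 0.0625·V_1 - 0.4545·V_2 - 0.00001471·V_3 - 0.002128·V_4 = 0.002941
  0.4248·V_6 - 0.1961·V_2 - 0.1613·V_4 = 0.01154
Solving these 6 simultaneous equations (Gaussian elimination) gives:
  V_1 = 0.005564 V, V_2 = 0.01987 V, V_3 = 0.003003 V, V_4 = 0.00791 V
  V_5 = 0.01148 V, V_6 = 0.03934 V
I_R2 = (V_0 - V_5)/R2 = (15 - 0.01148)/5100 = 0.002939 A
|I_R2| = 0.002939 A

Final answer: |I_R2| = 0.002939 A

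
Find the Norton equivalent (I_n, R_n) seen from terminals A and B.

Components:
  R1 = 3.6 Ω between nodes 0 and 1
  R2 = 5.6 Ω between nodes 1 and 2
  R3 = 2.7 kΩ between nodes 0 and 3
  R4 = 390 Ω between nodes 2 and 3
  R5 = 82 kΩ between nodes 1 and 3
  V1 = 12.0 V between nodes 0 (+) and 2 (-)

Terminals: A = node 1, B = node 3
Find the Thévenin equivalent first; then I_n = V_th/R_th and R_n = R_th.
Step 1 — V_th is the open-circuit voltage V_A - V_B (nothing connected across the terminals).
Nodal analysis, taking node 2 as the 0 V reference.
Source V1 fixes V_0 = 12 V.
KCL at each unknown node (sum of currents leaving = 0; resistances in Ω):
  Node 1: (V_1 - 12)/3.6 + (V_1 - 0)/5.6 + (V_1 - V_3)/82000 = 0
  Node 3: (V_3 - 12)/2700 + (V_3 - 0)/390 + (V_3 - V_1)/82000 = 0
Collecting terms (coefficients in siemens):
  0.4564·V_1 - 0.0000122·V_3 = 3.333
  0.002947·V_3 - 0.0000122·V_1 = 0.004444
Determinant D = (0.4564)(0.002947) - (-0.0000122)(-0.0000122) = 0.001345
V_1 = [(3.333)(0.002947) - (-0.0000122)(0.004444)]/D = 7.304 V
V_3 = [(0.4564)(0.004444) - (3.333)(-0.0000122)]/D = 1.539 V
V_th = V_1 - V_3 = 7.304 - 1.539 = 5.766 V
Step 2 — R_th: zero the source — replace V1 by a short circuit (node 2 merges into node 0) — and find the resistance seen between A (node 1) and B (node 3).
Reduce the network between node 1 (A) and node 3 (B) by series/parallel combination:
  Rp1 = R1 ‖ R2 (parallel, both between nodes 0 and 1) = 1/(1/3.6 + 1/5.6) = 2.191 Ω
  Rp2 = R3 ‖ R4 (parallel, both between nodes 0 and 3) = 1/(1/2700 + 1/390) = 340.8 Ω
  Rs1 = Rp1 + Rp2 (series, joined only at node 0) = 2.191 + 340.8 = 343 Ω
  Rp3 = R5 ‖ Rs1 (parallel, both between nodes 1 and 3) = 1/(1/82000 + 1/343) = 341.5 Ω
R_th = 341.5 Ω
I_n = V_th/R_th = 5.766/341.5 = 0.01688 A, and R_n = R_th = 341.5 Ω

Final answer: I_n = 0.01688 A, R_n = 341.5 Ω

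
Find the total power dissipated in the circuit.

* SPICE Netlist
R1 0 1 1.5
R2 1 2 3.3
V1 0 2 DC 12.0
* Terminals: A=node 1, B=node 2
Nodal analysis, taking node 2 as the 0 V reference.
Source V1 fixes V_0 = 12 V.
KCL at each unknown node (sum of currents leaving = 0; resistances in Ω):
  Node 1: (V_1 - 12)/1.5 + (V_1 - 0)/3.3 = 0
Collecting terms: 0.9697 × V_1 = 8  =>  V_1 = 8.25 V
Power in each resistor, P = (ΔV)²/R:
  P_R1 = (12 - 8.25)²/1.5 = 9.375 W
  P_R2 = (8.25 - 0)²/3.3 = 20.62 W
P_total = P_R1 + P_R2 = 30 W

Final answer: 30 W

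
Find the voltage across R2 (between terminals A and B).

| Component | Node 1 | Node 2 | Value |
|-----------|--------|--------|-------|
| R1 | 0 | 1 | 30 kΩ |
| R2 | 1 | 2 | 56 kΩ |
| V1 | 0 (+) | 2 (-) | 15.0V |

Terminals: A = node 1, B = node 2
R1 and R2 are in series across V1 (node 0 → node 1 → node 2), and the output A–B is taken across R2, so this is a voltage divider.
Series current: I = V1/(R1 + R2) = 15/(30000 + 56000) = 15/86000 = 0.0001744 A
V_R2 = I × R2 = V1 × R2/(R1 + R2) = 15 × 56000/86000 = 9.767 V

Final answer: 9.767 V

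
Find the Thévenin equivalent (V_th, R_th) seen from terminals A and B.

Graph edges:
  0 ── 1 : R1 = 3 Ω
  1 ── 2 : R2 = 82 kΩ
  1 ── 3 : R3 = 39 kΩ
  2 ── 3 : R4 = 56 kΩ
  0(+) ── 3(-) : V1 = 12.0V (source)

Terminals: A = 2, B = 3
Step 1 — V_th is the open-circuit voltage V_A - V_B (nothing connected across the terminals).
Nodal analysis, taking node 3 as the 0 V reference.
Source V1 fixes V_0 = 12 V.
KCL at each unknown node (sum of currents leaving = 0; resistances in Ω):
  Node 1: (V_1 - 12)/3 + (V_1 - V_2)/82000 + (V_1 - 0)/39000 = 0
  Node 2: (V_2 - V_1)/82000 + (V_2 - 0)/56000 = 0
Collecting terms (coefficients in siemens):
  0.3334·V_1 - 0.0000122·V_2 = 4
  0.00003005·V_2 - 0.0000122·V_1 = 0
Determinant D = (0.3334)(0.00003005) - (-0.0000122)(-0.0000122) = 0.00001002
V_1 = [(4)(0.00003005) - (-0.0000122)(0)]/D = 12 V
V_2 = [(0.3334)(0) - (4)(-0.0000122)]/D = 4.869 V
V_th = V_2 - V_3 = 4.869 - 0 = 4.869 V
Step 2 — R_th: zero the source — replace V1 by a short circuit (node 3 merges into node 0) — and find the resistance seen between A (node 2) and B (node 0).
Reduce the network between node 2 (A) and node 0 (B) by series/parallel combination:
  Rp1 = R1 ‖ R3 (parallel, both between nodes 0 and 1) = 1/(1/3 + 1/39000) = 3 Ω
  Rs1 = R2 + Rp1 (series, joined only at node 1) = 82000 + 3 = 82000 Ω
  Rp2 = R4 ‖ Rs1 (parallel, both between nodes 0 and 2) = 1/(1/56000 + 1/82000) = 33280 Ω
R_th = 33.28 kΩ

Final answer: V_th = 4.869 V, R_th = 33.28 kΩ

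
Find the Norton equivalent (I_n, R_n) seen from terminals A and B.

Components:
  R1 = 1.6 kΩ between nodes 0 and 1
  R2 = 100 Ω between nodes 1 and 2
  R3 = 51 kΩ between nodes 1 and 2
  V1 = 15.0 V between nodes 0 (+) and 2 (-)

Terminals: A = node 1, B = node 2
Find the Thévenin equivalent first; then I_n = V_th/R_th and R_n = R_th.
Step 1 — V_th is the open-circuit voltage V_A - V_B (nothing connected across the terminals).
Nodal analysis, taking node 2 as the 0 V reference.
Source V1 fixes V_0 = 15 V.
KCL at each unknown node (sum of currents leaving = 0; resistances in Ω):
  Node 1: (V_1 - 15)/1600 + (V_1 - 0)/100 + (V_1 - 0)/51000 = 0
Collecting terms: 0.01064 × V_1 = 0.009375  =>  V_1 = 0.8807 V
V_th = V_1 - V_2 = 0.8807 - 0 = 0.8807 V
Step 2 — R_th: zero the source — replace V1 by a short circuit (node 2 merges into node 0) — and find the resistance seen between A (node 1) and B (node 0).
Reduce the network between node 1 (A) and node 0 (B) by series/parallel combination:
  Rp1 = R1 ‖ R2 ‖ R3 (parallel, all between nodes 0 and 1) = 1/(1/1600 + 1/100 + 1/51000) = 93.94 Ω
R_th = 93.94 Ω
I_n = V_th/R_th = 0.8807/93.94 = 0.009375 A, and R_n = R_th = 93.94 Ω

Final answer: I_n = 0.009375 A, R_n = 93.94 Ω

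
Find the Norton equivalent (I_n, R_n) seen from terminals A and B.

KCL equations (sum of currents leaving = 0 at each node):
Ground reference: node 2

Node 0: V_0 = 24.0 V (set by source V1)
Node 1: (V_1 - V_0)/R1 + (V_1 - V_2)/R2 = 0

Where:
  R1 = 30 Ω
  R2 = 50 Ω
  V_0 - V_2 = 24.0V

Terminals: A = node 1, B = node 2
Find the Thévenin equivalent first; then I_n = V_th/R_th and R_n = R_th.
Step 1 — V_th is the open-circuit voltage V_A - V_B (nothing connected across the terminals).
Nodal analysis, taking node 2 as the 0 V reference.
Source V1 fixes V_0 = 24 V.
KCL at each unknown node (sum of currents leaving = 0; resistances in Ω):
  Node 1: (V_1 - 24)/30 + (V_1 - 0)/50 = 0
Collecting terms: 0.05333 × V_1 = 0.8  =>  V_1 = 15 V
V_th = V_1 - V_2 = 15 - 0 = 15 V
Step 2 — R_th: zero the source — replace V1 by a short circuit (node 2 merges into node 0) — and find the resistance seen between A (node 1) and B (node 0).
Reduce the network between node 1 (A) and node 0 (B) by series/parallel combination:
  Rp1 = R1 ‖ R2 (parallel, both between nodes 0 and 1) = 1/(1/30 + 1/50) = 18.75 Ω
R_th = 18.75 Ω
I_n = V_th/R_th = 15/18.75 = 0.8 A, and R_n = R_th = 18.75 Ω

Final answer: I_n = 0.8 A, R_n = 18.75 Ω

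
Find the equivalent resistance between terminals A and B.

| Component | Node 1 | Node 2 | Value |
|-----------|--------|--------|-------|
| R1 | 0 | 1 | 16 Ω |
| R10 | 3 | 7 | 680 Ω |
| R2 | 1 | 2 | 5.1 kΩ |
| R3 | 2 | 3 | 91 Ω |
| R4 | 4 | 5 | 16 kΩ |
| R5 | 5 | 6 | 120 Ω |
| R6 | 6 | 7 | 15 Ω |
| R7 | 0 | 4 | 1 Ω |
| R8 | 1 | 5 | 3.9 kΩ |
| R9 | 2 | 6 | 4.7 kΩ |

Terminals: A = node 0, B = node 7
The network is not a plain series/parallel combination. Inject a 1 A test current into terminal A (node 0) and return it from terminal B (node 7); then R_eq = V_A / (1 A).
Nodal analysis, taking node 7 as the 0 V reference.
Current source I_test pushes 1 A into node 0 and draws it out of node 7.
KCL at each unknown node (sum of currents leaving = 0; resistances in Ω):
  Node 0: (V_0 - V_1)/16 + (V_0 - V_4)/1 - 1 = 0
  Node 1: (V_1 - V_0)/16 + (V_1 - V_2)/5100 + (V_1 - V_5)/3900 = 0
  Node 2: (V_2 - V_1)/5100 + (V_2 - V_3)/91 + (V_2 - V_6)/4700 = 0
  Node 3: (V_3 - V_2)/91 + (V_3 - 0)/680 = 0
  Node 4: (V_4 - V_0)/1 + (V_4 - V_5)/16000 = 0
  Node 5: (V_5 - V_1)/3900 + (V_5 - V_4)/16000 + (V_5 - V_6)/120 = 0
  Node 6: (V_6 - V_2)/4700 + (V_6 - V_5)/120 + (V_6 - 0)/15 = 0
Collecting terms (coefficients in siemens):
  1.062·V_0 - 0.0625·V_1 - 1·V_4 = 1
  0.06295·V_1 - 0.0625·V_0 - 0.0001961·V_2 - 0.0002564·V_5 = 0
  0.0114·V_2 - 0.0001961·V_1 - 0.01099·V_3 - 0.0002128·V_6 = 0
  0.01246·V_3 - 0.01099·V_2 = 0
  1·V_4 - 1·V_0 - 0.0000625·V_5 = 0
  0.008652·V_5 - 0.0002564·V_1 - 0.0000625·V_4 - 0.008333·V_6 = 0
  0.07521·V_6 - 0.0002128·V_2 - 0.008333·V_5 = 0
Solving these 7 simultaneous equations (Gaussian elimination) gives:
  V_0 = 2100 V, V_1 = 2086 V, V_2 = 241 V, V_3 = 212.6 V
  V_4 = 2100 V, V_5 = 86.91 V, V_6 = 10.31 V
R_eq = V_0 / 1 A = 2100 Ω = 2.1 kΩ

Final answer: 2.1 kΩ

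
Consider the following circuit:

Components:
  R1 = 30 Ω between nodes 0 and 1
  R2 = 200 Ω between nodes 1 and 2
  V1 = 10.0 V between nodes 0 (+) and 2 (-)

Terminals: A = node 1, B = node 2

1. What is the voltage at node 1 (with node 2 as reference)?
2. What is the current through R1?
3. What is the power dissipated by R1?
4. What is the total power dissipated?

Nodal analysis, taking node 2 as the 0 V reference.
Source V1 fixes V_0 = 10 V.
KCL at each unknown node (sum of currents leaving = 0; resistances in Ω):
  Node 1: (V_1 - 10)/30 + (V_1 - 0)/200 = 0
Collecting terms: 0.03833 × V_1 = 0.3333  =>  V_1 = 8.696 V
Part 1:
  Read off the nodal solution: V_1 = 8.696 V
Part 2:
  I_R1 = (V_0 - V_1)/R1 = (10 - 8.696)/30 = 0.04348 A
  Magnitude: I_R1 = 0.04348 A
Part 3:
  I_R1 = (V_0 - V_1)/R1 = (10 - 8.696)/30 = 0.04348 A
  P_R1 = I_R1² × R1 = (0.04348)² × 30 = 0.05671 W
Part 4:
  Power in each resistor, P = (ΔV)²/R:
    P_R1 = (10 - 8.696)²/30 = 0.05671 W
    P_R2 = (8.696 - 0)²/200 = 0.3781 W
  P_total = P_R1 + P_R2 = 0.4348 W

Final answers:
1. V_1 = 8.696 V
2. I_R1 = 0.04348 A
3. P_R1 = 0.05671 W
4. P_total = 0.4348 W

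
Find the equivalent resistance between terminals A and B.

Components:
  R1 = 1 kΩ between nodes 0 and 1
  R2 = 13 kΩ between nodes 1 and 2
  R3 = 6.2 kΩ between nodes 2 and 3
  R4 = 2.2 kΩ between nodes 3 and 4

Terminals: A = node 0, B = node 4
Reduce the network between node 0 (A) and node 4 (B) by series/parallel combination:
  Rs1 = R1 + R2 (series, joined only at node 1) = 1000 + 13000 = 14000 Ω
  Rs2 = R3 + Rs1 (series, joined only at node 2) = 6200 + 14000 = 20200 Ω
  Rs3 = R4 + Rs2 (series, joined only at node 3) = 2200 + 20200 = 22400 Ω
R_eq = 22.4 kΩ

Final answer: 22.4 kΩ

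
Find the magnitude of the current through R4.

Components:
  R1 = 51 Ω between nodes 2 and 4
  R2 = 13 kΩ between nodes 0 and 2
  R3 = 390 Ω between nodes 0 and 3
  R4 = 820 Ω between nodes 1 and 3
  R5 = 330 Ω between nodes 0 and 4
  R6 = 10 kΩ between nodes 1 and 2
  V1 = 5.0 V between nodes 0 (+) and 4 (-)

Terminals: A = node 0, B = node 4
Nodal analysis, taking node 4 as the 0 V reference.
Source V1 fixes V_0 = 5 V.
KCL at each unknown node (sum of currents leaving = 0; resistances in Ω):
  Node 1: (V_1 - V_3)/820 + (V_1 - V_2)/10000 = 0
  Node 2: (V_2 - 0)/51 + (V_2 - 5)/13000 + (V_2 - V_1)/10000 = 0
  Node 3: (V_3 - 5)/390 + (V_3 - V_1)/820 = 0
Collecting terms (coefficients in siemens):
  0.00132·V_1 - 0.0001·V_2 - 0.00122·V_3 = 0
  0.01978·V_2 - 0.0001·V_1 = 0.0003846
  0.003784·V_3 - 0.00122·V_1 = 0.01282
Solving these 3 simultaneous equations (Gaussian elimination) gives:
  V_1 = 4.465 V, V_2 = 0.04201 V, V_3 = 4.828 V
I_R4 = (V_1 - V_3)/R4 = (4.465 - 4.828)/820 = -0.0004423 A
|I_R4| = 0.0004423 A

Final answer: |I_R4| = 0.0004423 A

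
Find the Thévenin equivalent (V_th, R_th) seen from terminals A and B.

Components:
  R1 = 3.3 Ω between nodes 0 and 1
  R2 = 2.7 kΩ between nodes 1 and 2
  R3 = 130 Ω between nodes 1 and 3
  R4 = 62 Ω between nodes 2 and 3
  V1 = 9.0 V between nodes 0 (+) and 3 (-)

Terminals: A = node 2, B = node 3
Step 1 — V_th is the open-circuit voltage V_A - V_B (nothing connected across the terminals).
Nodal analysis, taking node 3 as the 0 V reference.
Source V1 fixes V_0 = 9 V.
KCL at each unknown node (sum of currents leaving = 0; resistances in Ω):
  Node 1: (V_1 - 9)/3.3 + (V_1 - V_2)/2700 + (V_1 - 0)/130 = 0
  Node 2: (V_2 - V_1)/2700 + (V_2 - 0)/62 = 0
Collecting terms (coefficients in siemens):
  0.3111·V_1 - 0.0003704·V_2 = 2.727
  0.0165·V_2 - 0.0003704·V_1 = 0
Determinant D = (0.3111)(0.0165) - (-0.0003704)(-0.0003704) = 0.005133
V_1 = [(2.727)(0.0165) - (-0.0003704)(0)]/D = 8.767 V
V_2 = [(0.3111)(0) - (2.727)(-0.0003704)]/D = 0.1968 V
V_th = V_2 - V_3 = 0.1968 - 0 = 0.1968 V
Step 2 — R_th: zero the source — replace V1 by a short circuit (node 3 merges into node 0) — and find the resistance seen between A (node 2) and B (node 0).
Reduce the network between node 2 (A) and node 0 (B) by series/parallel combination:
  Rp1 = R1 ‖ R3 (parallel, both between nodes 0 and 1) = 1/(1/3.3 + 1/130) = 3.218 Ω
  Rs1 = R2 + Rp1 (series, joined only at node 1) = 2700 + 3.218 = 2703 Ω
  Rp2 = R4 ‖ Rs1 (parallel, both between nodes 0 and 2) = 1/(1/62 + 1/2703) = 60.61 Ω
R_th = 60.61 Ω

Final answer: V_th = 0.1968 V, R_th = 60.61 Ω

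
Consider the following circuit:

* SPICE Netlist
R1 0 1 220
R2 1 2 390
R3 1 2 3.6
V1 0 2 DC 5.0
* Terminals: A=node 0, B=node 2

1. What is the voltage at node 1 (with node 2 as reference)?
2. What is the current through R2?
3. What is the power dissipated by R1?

Nodal analysis, taking node 2 as the 0 V reference.
Source V1 fixes V_0 = 5 V.
KCL at each unknown node (sum of currents leaving = 0; resistances in Ω):
  Node 1: (V_1 - 5)/220 + (V_1 - 0)/390 + (V_1 - 0)/3.6 = 0
Collecting terms: 0.2849 × V_1 = 0.02273  =>  V_1 = 0.07978 V
Part 1:
  Read off the nodal solution: V_1 = 0.07978 V
Part 2:
  I_R2 = (V_1 - V_2)/R2 = (0.07978 - 0)/390 = 0.0002046 A
  Magnitude: I_R2 = 0.0002046 A
Part 3:
  I_R1 = (V_0 - V_1)/R1 = (5 - 0.07978)/220 = 0.02236 A
  P_R1 = I_R1² × R1 = (0.02236)² × 220 = 0.11 W

Final answers:
1. V_1 = 0.07978 V
2. I_R2 = 0.0002046 A
3. P_R1 = 0.11 W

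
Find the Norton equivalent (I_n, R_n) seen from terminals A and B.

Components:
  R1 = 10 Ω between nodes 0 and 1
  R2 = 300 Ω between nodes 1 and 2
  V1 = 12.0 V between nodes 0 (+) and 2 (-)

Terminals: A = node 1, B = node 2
Find the Thévenin equivalent first; then I_n = V_th/R_th and R_n = R_th.
Step 1 — V_th is the open-circuit voltage V_A - V_B (nothing connected across the terminals).
Nodal analysis, taking node 2 as the 0 V reference.
Source V1 fixes V_0 = 12 V.
KCL at each unknown node (sum of currents leaving = 0; resistances in Ω):
  Node 1: (V_1 - 12)/10 + (V_1 - 0)/300 = 0
Collecting terms: 0.1033 × V_1 = 1.2  =>  V_1 = 11.61 V
V_th = V_1 - V_2 = 11.61 - 0 = 11.61 V
Step 2 — R_th: zero the source — replace V1 by a short circuit (node 2 merges into node 0) — and find the resistance seen between A (node 1) and B (node 0).
Reduce the network between node 1 (A) and node 0 (B) by series/parallel combination:
  Rp1 = R1 ‖ R2 (parallel, both between nodes 0 and 1) = 1/(1/10 + 1/300) = 9.677 Ω
R_th = 9.677 Ω
I_n = V_th/R_th = 11.61/9.677 = 1.2 A, and R_n = R_th = 9.677 Ω

Final answer: I_n = 1.2 A, R_n = 9.677 Ω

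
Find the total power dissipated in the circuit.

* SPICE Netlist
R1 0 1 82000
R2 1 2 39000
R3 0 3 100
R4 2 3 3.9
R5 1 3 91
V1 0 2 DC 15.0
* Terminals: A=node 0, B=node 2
Nodal analysis, taking node 2 as the 0 V reference.
Source V1 fixes V_0 = 15 V.
KCL at each unknown node (sum of currents leaving = 0; resistances in Ω):
  Node 1: (V_1 - 15)/82000 + (V_1 - 0)/39000 + (V_1 - V_3)/91 = 0
  Node 3: (V_3 - 15)/100 + (V_3 - 0)/3.9 + (V_3 - V_1)/91 = 0
Collecting terms (coefficients in siemens):
  0.01103·V_1 - 0.01099·V_3 = 0.0001829
  0.2774·V_3 - 0.01099·V_1 = 0.15
Determinant D = (0.01103)(0.2774) - (-0.01099)(-0.01099) = 0.002938
V_1 = [(0.0001829)(0.2774) - (-0.01099)(0.15)]/D = 0.5783 V
V_3 = [(0.01103)(0.15) - (0.0001829)(-0.01099)]/D = 0.5636 V
Power in each resistor, P = (ΔV)²/R:
  P_R1 = (15 - 0.5783)²/82000 = 0.002536 W
  P_R2 = (0.5783 - 0)²/39000 = 0.000008575 W
  P_R3 = (15 - 0.5636)²/100 = 2.084 W
  P_R4 = (0 - 0.5636)²/3.9 = 0.08146 W
  P_R5 = (0.5783 - 0.5636)²/91 = 0.00000236 W
P_total = P_R1 + P_R2 + P_R3 + P_R4 + P_R5 = 2.168 W

Final answer: 2.168 W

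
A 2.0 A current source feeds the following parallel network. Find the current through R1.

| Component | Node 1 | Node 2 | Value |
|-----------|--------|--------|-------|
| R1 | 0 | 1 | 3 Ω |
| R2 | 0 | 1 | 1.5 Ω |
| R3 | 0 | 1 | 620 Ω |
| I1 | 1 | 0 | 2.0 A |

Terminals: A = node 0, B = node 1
All resistors sit directly between nodes 0 and 1, so they are in parallel and share one voltage V; the full source current 2 A splits among them.
1/R_par = 1/3 + 1/1.5 + 1/620 = 1.002 S  =>  R_par = 0.9984 Ω
V = I × R_par = 2 × 0.9984 = 1.997 V
I_R1 = V/R1 = 1.997/3 = 0.6656 A

Final answer: 0.6656 A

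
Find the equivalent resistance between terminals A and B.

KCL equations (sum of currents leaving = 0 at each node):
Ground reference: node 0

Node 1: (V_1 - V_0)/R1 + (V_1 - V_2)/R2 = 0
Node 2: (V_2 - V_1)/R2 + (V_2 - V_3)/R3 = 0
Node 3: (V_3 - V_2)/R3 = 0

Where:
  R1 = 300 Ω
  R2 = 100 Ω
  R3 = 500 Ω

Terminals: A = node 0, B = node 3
Reduce the network between node 0 (A) and node 3 (B) by series/parallel combination:
  Rs1 = R1 + R2 (series, joined only at node 1) = 300 + 100 = 400 Ω
  Rs2 = R3 + Rs1 (series, joined only at node 2) = 500 + 400 = 900 Ω
R_eq = 900 Ω

Final answer: 900 Ω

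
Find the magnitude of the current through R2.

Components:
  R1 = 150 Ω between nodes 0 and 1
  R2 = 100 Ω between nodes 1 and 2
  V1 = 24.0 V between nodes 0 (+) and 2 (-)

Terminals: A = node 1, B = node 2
Nodal analysis, taking node 2 as the 0 V reference.
Source V1 fixes V_0 = 24 V.
KCL at each unknown node (sum of currents leaving = 0; resistances in Ω):
  Node 1: (V_1 - 24)/150 + (V_1 - 0)/100 = 0
Collecting terms: 0.01667 × V_1 = 0.16  =>  V_1 = 9.6 V
I_R2 = (V_1 - V_2)/R2 = (9.6 - 0)/100 = 0.096 A
|I_R2| = 0.096 A

Final answer: |I_R2| = 0.096 A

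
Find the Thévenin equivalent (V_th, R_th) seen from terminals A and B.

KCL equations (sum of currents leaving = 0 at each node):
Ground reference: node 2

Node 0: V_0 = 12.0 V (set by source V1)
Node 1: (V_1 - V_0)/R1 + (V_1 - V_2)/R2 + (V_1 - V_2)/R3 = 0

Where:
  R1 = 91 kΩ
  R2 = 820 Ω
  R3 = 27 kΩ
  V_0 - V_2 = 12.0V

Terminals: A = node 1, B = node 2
Step 1 — V_th is the open-circuit voltage V_A - V_B (nothing connected across the terminals).
Nodal analysis, taking node 2 as the 0 V reference.
Source V1 fixes V_0 = 12 V.
KCL at each unknown node (sum of currents leaving = 0; resistances in Ω):
  Node 1: (V_1 - 12)/91000 + (V_1 - 0)/820 + (V_1 - 0)/27000 = 0
Collecting terms: 0.001268 × V_1 = 0.0001319  =>  V_1 = 0.104 V
V_th = V_1 - V_2 = 0.104 - 0 = 0.104 V
Step 2 — R_th: zero the source — replace V1 by a short circuit (node 2 merges into node 0) — and find the resistance seen between A (node 1) and B (node 0).
Reduce the network between node 1 (A) and node 0 (B) by series/parallel combination:
  Rp1 = R1 ‖ R2 ‖ R3 (parallel, all between nodes 0 and 1) = 1/(1/91000 + 1/820 + 1/27000) = 788.9 Ω
R_th = 788.9 Ω

Final answer: V_th = 0.104 V, R_th = 788.9 Ω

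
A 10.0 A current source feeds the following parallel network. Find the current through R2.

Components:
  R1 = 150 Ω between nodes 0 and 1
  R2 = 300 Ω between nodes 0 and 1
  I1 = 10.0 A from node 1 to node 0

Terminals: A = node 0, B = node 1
All resistors sit directly between nodes 0 and 1, so they are in parallel and share one voltage V; the full source current 10 A splits among them.
1/R_par = 1/150 + 1/300 = 0.01 S  =>  R_par = 100 Ω
V = I × R_par = 10 × 100 = 1000 V
I_R2 = V/R2 = 1000/300 = 3.333 A

Final answer: 3.333 A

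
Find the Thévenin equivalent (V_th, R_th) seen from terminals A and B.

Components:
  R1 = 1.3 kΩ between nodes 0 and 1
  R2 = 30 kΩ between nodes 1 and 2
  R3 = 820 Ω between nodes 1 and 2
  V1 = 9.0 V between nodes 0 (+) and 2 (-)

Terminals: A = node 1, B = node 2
Step 1 — V_th is the open-circuit voltage V_A - V_B (nothing connected across the terminals).
Nodal analysis, taking node 2 as the 0 V reference.
Source V1 fixes V_0 = 9 V.
KCL at each unknown node (sum of currents leaving = 0; resistances in Ω):
  Node 1: (V_1 - 9)/1300 + (V_1 - 0)/30000 + (V_1 - 0)/820 = 0
Collecting terms: 0.002022 × V_1 = 0.006923  =>  V_1 = 3.424 V
V_th = V_1 - V_2 = 3.424 - 0 = 3.424 V
Step 2 — R_th: zero the source — replace V1 by a short circuit (node 2 merges into node 0) — and find the resistance seen between A (node 1) and B (node 0).
Reduce the network between node 1 (A) and node 0 (B) by series/parallel combination:
  Rp1 = R1 ‖ R2 ‖ R3 (parallel, all between nodes 0 and 1) = 1/(1/1300 + 1/30000 + 1/820) = 494.5 Ω
R_th = 494.5 Ω

Final answer: V_th = 3.424 V, R_th = 494.5 Ω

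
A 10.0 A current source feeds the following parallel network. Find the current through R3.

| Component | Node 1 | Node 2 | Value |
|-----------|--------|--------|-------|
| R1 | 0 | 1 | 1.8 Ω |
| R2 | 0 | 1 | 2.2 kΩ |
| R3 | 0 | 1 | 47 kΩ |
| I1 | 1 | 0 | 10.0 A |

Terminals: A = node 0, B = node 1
All resistors sit directly between nodes 0 and 1, so they are in parallel and share one voltage V; the full source current 10 A splits among them.
1/R_par = 1/1.8 + 1/2200 + 1/47000 = 0.556 S  =>  R_par = 1.798 Ω
V = I × R_par = 10 × 1.798 = 17.98 V
I_R3 = V/R3 = 17.98/47000 = 0.0003827 A

Final answer: 0.0003827 A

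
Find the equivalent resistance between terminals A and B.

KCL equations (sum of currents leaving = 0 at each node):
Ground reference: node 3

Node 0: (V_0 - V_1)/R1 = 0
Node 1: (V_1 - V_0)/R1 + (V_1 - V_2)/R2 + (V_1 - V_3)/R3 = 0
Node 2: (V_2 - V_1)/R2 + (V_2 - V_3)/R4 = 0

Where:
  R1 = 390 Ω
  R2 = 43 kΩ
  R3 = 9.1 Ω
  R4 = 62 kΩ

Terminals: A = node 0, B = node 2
Reduce the network between node 0 (A) and node 2 (B) by series/parallel combination:
  Rs1 = R3 + R4 (series, joined only at node 3) = 9.1 + 62000 = 62010 Ω
  Rp1 = R2 ‖ Rs1 (parallel, both between nodes 1 and 2) = 1/(1/43000 + 1/62010) = 25390 Ω
  Rs2 = R1 + Rp1 (series, joined only at node 1) = 390 + 25390 = 25780 Ω
R_eq = 25.78 kΩ

Final answer: 25.78 kΩ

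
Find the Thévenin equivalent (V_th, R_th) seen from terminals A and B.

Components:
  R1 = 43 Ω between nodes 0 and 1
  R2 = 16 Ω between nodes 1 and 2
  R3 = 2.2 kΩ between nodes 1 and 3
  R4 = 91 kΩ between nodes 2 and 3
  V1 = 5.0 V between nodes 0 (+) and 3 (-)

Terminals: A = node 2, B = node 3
Step 1 — V_th is the open-circuit voltage V_A - V_B (nothing connected across the terminals).
Nodal analysis, taking node 3 as the 0 V reference.
Source V1 fixes V_0 = 5 V.
KCL at each unknown node (sum of currents leaving = 0; resistances in Ω):
  Node 1: (V_1 - 5)/43 + (V_1 - V_2)/16 + (V_1 - 0)/2200 = 0
  Node 2: (V_2 - V_1)/16 + (V_2 - 0)/91000 = 0
Collecting terms (coefficients in siemens):
  0.08621·V_1 - 0.0625·V_2 = 0.1163
  0.06251·V_2 - 0.0625·V_1 = 0
Determinant D = (0.08621)(0.06251) - (-0.0625)(-0.0625) = 0.001483
V_1 = [(0.1163)(0.06251) - (-0.0625)(0)]/D = 4.902 V
V_2 = [(0.08621)(0) - (0.1163)(-0.0625)]/D = 4.901 V
V_th = V_2 - V_3 = 4.901 - 0 = 4.901 V
Step 2 — R_th: zero the source — replace V1 by a short circuit (node 3 merges into node 0) — and find the resistance seen between A (node 2) and B (node 0).
Reduce the network between node 2 (A) and node 0 (B) by series/parallel combination:
  Rp1 = R1 ‖ R3 (parallel, both between nodes 0 and 1) = 1/(1/43 + 1/2200) = 42.18 Ω
  Rs1 = R2 + Rp1 (series, joined only at node 1) = 16 + 42.18 = 58.18 Ω
  Rp2 = R4 ‖ Rs1 (parallel, both between nodes 0 and 2) = 1/(1/91000 + 1/58.18) = 58.14 Ω
R_th = 58.14 Ω

Final answer: V_th = 4.901 V, R_th = 58.14 Ω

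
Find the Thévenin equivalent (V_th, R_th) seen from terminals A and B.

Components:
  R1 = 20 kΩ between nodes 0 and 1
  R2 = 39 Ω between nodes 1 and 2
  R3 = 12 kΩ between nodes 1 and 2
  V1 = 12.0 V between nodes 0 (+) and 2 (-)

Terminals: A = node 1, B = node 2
Step 1 — V_th is the open-circuit voltage V_A - V_B (nothing connected across the terminals).
Nodal analysis, taking node 2 as the 0 V reference.
Source V1 fixes V_0 = 12 V.
KCL at each unknown node (sum of currents leaving = 0; resistances in Ω):
  Node 1: (V_1 - 12)/20000 + (V_1 - 0)/39 + (V_1 - 0)/12000 = 0
Collecting terms: 0.02577 × V_1 = 0.0006  =>  V_1 = 0.02328 V
V_th = V_1 - V_2 = 0.02328 - 0 = 0.02328 V
Step 2 — R_th: zero the source — replace V1 by a short circuit (node 2 merges into node 0) — and find the resistance seen between A (node 1) and B (node 0).
Reduce the network between node 1 (A) and node 0 (B) by series/parallel combination:
  Rp1 = R1 ‖ R2 ‖ R3 (parallel, all between nodes 0 and 1) = 1/(1/20000 + 1/39 + 1/12000) = 38.8 Ω
R_th = 38.8 Ω

Final answer: V_th = 0.02328 V, R_th = 38.8 Ω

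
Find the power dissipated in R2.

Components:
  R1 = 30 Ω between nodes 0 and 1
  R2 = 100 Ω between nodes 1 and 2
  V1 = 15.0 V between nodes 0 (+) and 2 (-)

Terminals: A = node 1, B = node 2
Nodal analysis, taking node 2 as the 0 V reference.
Source V1 fixes V_0 = 15 V.
KCL at each unknown node (sum of currents leaving = 0; resistances in Ω):
  Node 1: (V_1 - 15)/30 + (V_1 - 0)/100 = 0
Collecting terms: 0.04333 × V_1 = 0.5  =>  V_1 = 11.54 V
I_R2 = (V_1 - V_2)/R2 = (11.54 - 0)/100 = 0.1154 A
P_R2 = I_R2² × R2 = (0.1154)² × 100 = 1.331 W

Final answer: 1.331 W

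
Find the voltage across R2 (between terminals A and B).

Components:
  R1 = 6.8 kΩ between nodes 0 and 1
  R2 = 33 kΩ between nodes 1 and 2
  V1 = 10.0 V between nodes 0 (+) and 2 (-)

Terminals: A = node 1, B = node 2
R1 and R2 are in series across V1 (node 0 → node 1 → node 2), and the output A–B is taken across R2, so this is a voltage divider.
Series current: I = V1/(R1 + R2) = 10/(6800 + 33000) = 10/39800 = 0.0002513 A
V_R2 = I × R2 = V1 × R2/(R1 + R2) = 10 × 33000/39800 = 8.291 V

Final answer: 8.291 V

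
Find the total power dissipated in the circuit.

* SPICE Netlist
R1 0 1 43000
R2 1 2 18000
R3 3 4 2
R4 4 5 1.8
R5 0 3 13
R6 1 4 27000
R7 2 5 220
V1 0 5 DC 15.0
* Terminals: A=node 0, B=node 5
Nodal analysis, taking node 5 as the 0 V reference.
Source V1 fixes V_0 = 15 V.
KCL at each unknown node (sum of currents leaving = 0; resistances in Ω):
  Node 1: (V_1 - 15)/43000 + (V_1 - V_2)/18000 + (V_1 - V_4)/27000 = 0
  Node 2: (V_2 - V_1)/18000 + (V_2 - 0)/220 = 0
  Node 3: (V_3 - V_4)/2 + (V_3 - 15)/13 = 0
  Node 4: (V_4 - V_3)/2 + (V_4 - 0)/1.8 + (V_4 - V_1)/27000 = 0
Collecting terms (coefficients in siemens):
  0.0001158·V_1 - 0.00005556·V_2 - 0.00003704·V_4 = 0.0003488
  0.004601·V_2 - 0.00005556·V_1 = 0
  0.5769·V_3 - 0.5·V_4 = 1.154
  1.056·V_4 - 0.00003704·V_1 - 0.5·V_3 = 0
Solving these 4 simultaneous equations (Gaussian elimination) gives:
  V_1 = 3.546 V, V_2 = 0.04281 V, V_3 = 3.393 V, V_4 = 1.607 V
Power in each resistor, P = (ΔV)²/R:
  P_R1 = (15 - 3.546)²/43000 = 0.003051 W
  P_R2 = (3.546 - 0.04281)²/18000 = 0.0006816 W
  P_R3 = (3.393 - 1.607)²/2 = 1.594 W
  P_R4 = (1.607 - 0)²/1.8 = 1.435 W
  P_R5 = (15 - 3.393)²/13 = 10.36 W
  P_R6 = (3.546 - 1.607)²/27000 = 0.0001391 W
  P_R7 = (0.04281 - 0)²/220 = 0.000008331 W
P_total = P_R1 + P_R2 + P_R3 + P_R4 + P_R5 + P_R6 + P_R7 = 13.4 W

Final answer: 13.4 W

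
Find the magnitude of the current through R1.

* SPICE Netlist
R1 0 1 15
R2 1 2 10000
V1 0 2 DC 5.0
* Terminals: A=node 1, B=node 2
Nodal analysis, taking node 2 as the 0 V reference.
Source V1 fixes V_0 = 5 V.
KCL at each unknown node (sum of currents leaving = 0; resistances in Ω):
  Node 1: (V_1 - 5)/15 + (V_1 - 0)/10000 = 0
Collecting terms: 0.06677 × V_1 = 0.3333  =>  V_1 = 4.993 V
I_R1 = (V_0 - V_1)/R1 = (5 - 4.993)/15 = 0.0004993 A
|I_R1| = 0.0004993 A

Final answer: |I_R1| = 0.0004993 A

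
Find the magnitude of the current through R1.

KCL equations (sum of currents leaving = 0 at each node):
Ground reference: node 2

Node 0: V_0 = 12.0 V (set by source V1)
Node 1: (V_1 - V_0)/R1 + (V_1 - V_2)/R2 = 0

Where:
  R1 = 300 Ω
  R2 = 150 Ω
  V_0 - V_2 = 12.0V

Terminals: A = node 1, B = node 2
Nodal analysis, taking node 2 as the 0 V reference.
Source V1 fixes V_0 = 12 V.
KCL at each unknown node (sum of currents leaving = 0; resistances in Ω):
  Node 1: (V_1 - 12)/300 + (V_1 - 0)/150 = 0
Collecting terms: 0.01 × V_1 = 0.04  =>  V_1 = 4 V
I_R1 = (V_0 - V_1)/R1 = (12 - 4)/300 = 0.02667 A
|I_R1| = 0.02667 A

Final answer: |I_R1| = 0.02667 A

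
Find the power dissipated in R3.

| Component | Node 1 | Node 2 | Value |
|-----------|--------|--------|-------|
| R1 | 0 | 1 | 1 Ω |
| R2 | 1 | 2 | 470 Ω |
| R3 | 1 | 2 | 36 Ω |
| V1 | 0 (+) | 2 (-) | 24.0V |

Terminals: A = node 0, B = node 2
Nodal analysis, taking node 2 as the 0 V reference.
Source V1 fixes V_0 = 24 V.
KCL at each unknown node (sum of currents leaving = 0; resistances in Ω):
  Node 1: (V_1 - 24)/1 + (V_1 - 0)/470 + (V_1 - 0)/36 = 0
Collecting terms: 1.03 × V_1 = 24  =>  V_1 = 23.3 V
I_R3 = (V_1 - V_2)/R3 = (23.3 - 0)/36 = 0.6473 A
P_R3 = I_R3² × R3 = (0.6473)² × 36 = 15.08 W

Final answer: 15.08 W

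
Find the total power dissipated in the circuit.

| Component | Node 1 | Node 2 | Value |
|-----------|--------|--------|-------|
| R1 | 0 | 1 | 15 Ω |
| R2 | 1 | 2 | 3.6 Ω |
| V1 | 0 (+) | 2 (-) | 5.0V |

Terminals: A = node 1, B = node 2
Nodal analysis, taking node 2 as the 0 V reference.
Source V1 fixes V_0 = 5 V.
KCL at each unknown node (sum of currents leaving = 0; resistances in Ω):
  Node 1: (V_1 - 5)/15 + (V_1 - 0)/3.6 = 0
Collecting terms: 0.3444 × V_1 = 0.3333  =>  V_1 = 0.9677 V
Power in each resistor, P = (ΔV)²/R:
  P_R1 = (5 - 0.9677)²/15 = 1.084 W
  P_R2 = (0.9677 - 0)²/3.6 = 0.2601 W
P_total = P_R1 + P_R2 = 1.344 W

Final answer: 1.344 W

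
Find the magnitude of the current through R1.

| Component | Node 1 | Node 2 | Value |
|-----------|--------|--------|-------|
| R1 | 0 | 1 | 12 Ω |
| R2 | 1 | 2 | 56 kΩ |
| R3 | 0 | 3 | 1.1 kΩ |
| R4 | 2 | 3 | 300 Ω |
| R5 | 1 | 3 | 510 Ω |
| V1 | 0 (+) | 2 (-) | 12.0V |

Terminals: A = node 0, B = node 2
Nodal analysis, taking node 2 as the 0 V reference.
Source V1 fixes V_0 = 12 V.
KCL at each unknown node (sum of currents leaving = 0; resistances in Ω):
  Node 1: (V_1 - 12)/12 + (V_1 - 0)/56000 + (V_1 - V_3)/510 = 0
  Node 3: (V_3 - 12)/1100 + (V_3 - 0)/300 + (V_3 - V_1)/510 = 0
Collecting terms (coefficients in siemens):
  0.08531·V_1 - 0.001961·V_3 = 1
  0.006203·V_3 - 0.001961·V_1 = 0.01091
Determinant D = (0.08531)(0.006203) - (-0.001961)(-0.001961) = 0.0005254
V_1 = [(1)(0.006203) - (-0.001961)(0.01091)]/D = 11.85 V
V_3 = [(0.08531)(0.01091) - (1)(-0.001961)]/D = 5.504 V
I_R1 = (V_0 - V_1)/R1 = (12 - 11.85)/12 = 0.01265 A
|I_R1| = 0.01265 A

Final answer: |I_R1| = 0.01265 A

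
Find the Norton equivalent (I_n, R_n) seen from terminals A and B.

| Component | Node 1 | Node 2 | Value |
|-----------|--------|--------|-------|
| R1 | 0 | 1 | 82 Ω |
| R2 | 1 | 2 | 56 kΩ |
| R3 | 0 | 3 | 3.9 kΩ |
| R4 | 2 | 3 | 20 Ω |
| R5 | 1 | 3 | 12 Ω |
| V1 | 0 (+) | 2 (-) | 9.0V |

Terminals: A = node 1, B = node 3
Find the Thévenin equivalent first; then I_n = V_th/R_th and R_n = R_th.
Step 1 — V_th is the open-circuit voltage V_A - V_B (nothing connected across the terminals).
Nodal analysis, taking node 2 as the 0 V reference.
Source V1 fixes V_0 = 9 V.
KCL at each unknown node (sum of currents leaving = 0; resistances in Ω):
  Node 1: (V_1 - 9)/82 + (V_1 - 0)/56000 + (V_1 - V_3)/12 = 0
  Node 3: (V_3 - 9)/3900 + (V_3 - 0)/20 + (V_3 - V_1)/12 = 0
Collecting terms (coefficients in siemens):
  0.09555·V_1 - 0.08333·V_3 = 0.1098
  0.1336·V_3 - 0.08333·V_1 = 0.002308
Determinant D = (0.09555)(0.1336) - (-0.08333)(-0.08333) = 0.00582
V_1 = [(0.1098)(0.1336) - (-0.08333)(0.002308)]/D = 2.553 V
V_3 = [(0.09555)(0.002308) - (0.1098)(-0.08333)]/D = 1.61 V
V_th = V_1 - V_3 = 2.553 - 1.61 = 0.943 V
Step 2 — R_th: zero the source — replace V1 by a short circuit (node 2 merges into node 0) — and find the resistance seen between A (node 1) and B (node 3).
Reduce the network between node 1 (A) and node 3 (B) by series/parallel combination:
  Rp1 = R1 ‖ R2 (parallel, both between nodes 0 and 1) = 1/(1/82 + 1/56000) = 81.88 Ω
  Rp2 = R3 ‖ R4 (parallel, both between nodes 0 and 3) = 1/(1/3900 + 1/20) = 19.9 Ω
  Rs1 = Rp1 + Rp2 (series, joined only at node 0) = 81.88 + 19.9 = 101.8 Ω
  Rp3 = R5 ‖ Rs1 (parallel, both between nodes 1 and 3) = 1/(1/12 + 1/101.8) = 10.73 Ω
R_th = 10.73 Ω
I_n = V_th/R_th = 0.943/10.73 = 0.08785 A, and R_n = R_th = 10.73 Ω

Final answer: I_n = 0.08785 A, R_n = 10.73 Ω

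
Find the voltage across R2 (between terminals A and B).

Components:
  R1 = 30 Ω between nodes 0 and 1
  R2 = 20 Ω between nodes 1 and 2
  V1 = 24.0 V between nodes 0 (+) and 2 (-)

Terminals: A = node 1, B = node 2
R1 and R2 are in series across V1 (node 0 → node 1 → node 2), and the output A–B is taken across R2, so this is a voltage divider.
Series current: I = V1/(R1 + R2) = 24/(30 + 20) = 24/50 = 0.48 A
V_R2 = I × R2 = V1 × R2/(R1 + R2) = 24 × 20/50 = 9.6 V

Final answer: 9.6 V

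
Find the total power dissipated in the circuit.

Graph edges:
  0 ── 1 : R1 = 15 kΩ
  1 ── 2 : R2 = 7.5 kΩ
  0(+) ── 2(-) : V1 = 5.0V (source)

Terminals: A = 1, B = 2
Nodal analysis, taking node 2 as the 0 V reference.
Source V1 fixes V_0 = 5 V.
KCL at each unknown node (sum of currents leaving = 0; resistances in Ω):
  Node 1: (V_1 - 5)/15000 + (V_1 - 0)/7500 = 0
Collecting terms: 0.0002 × V_1 = 0.0003333  =>  V_1 = 1.667 V
Power in each resistor, P = (ΔV)²/R:
  P_R1 = (5 - 1.667)²/15000 = 0.0007407 W
  P_R2 = (1.667 - 0)²/7500 = 0.0003704 W
P_total = P_R1 + P_R2 = 0.001111 W

Final answer: 0.001111 W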